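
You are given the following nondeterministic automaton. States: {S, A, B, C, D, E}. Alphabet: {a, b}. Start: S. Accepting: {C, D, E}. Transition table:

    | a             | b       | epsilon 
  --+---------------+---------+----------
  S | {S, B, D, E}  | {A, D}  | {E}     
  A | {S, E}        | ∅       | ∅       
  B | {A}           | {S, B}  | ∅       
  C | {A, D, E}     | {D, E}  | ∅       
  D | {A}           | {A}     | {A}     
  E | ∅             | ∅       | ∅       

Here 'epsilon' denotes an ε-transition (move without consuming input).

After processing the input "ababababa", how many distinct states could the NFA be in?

5

Start: ε-closure({S}) = {S, E}.
Read 'a': {S, E} → {S, A, B, D, E}.
Read 'b': {S, A, B, D, E} → {S, A, B, D, E}.
Read 'a': {S, A, B, D, E} → {S, A, B, D, E}.
Read 'b': {S, A, B, D, E} → {S, A, B, D, E}.
Read 'a': {S, A, B, D, E} → {S, A, B, D, E}.
Read 'b': {S, A, B, D, E} → {S, A, B, D, E}.
Read 'a': {S, A, B, D, E} → {S, A, B, D, E}.
Read 'b': {S, A, B, D, E} → {S, A, B, D, E}.
Read 'a': {S, A, B, D, E} → {S, A, B, D, E}.
That set has 5 states.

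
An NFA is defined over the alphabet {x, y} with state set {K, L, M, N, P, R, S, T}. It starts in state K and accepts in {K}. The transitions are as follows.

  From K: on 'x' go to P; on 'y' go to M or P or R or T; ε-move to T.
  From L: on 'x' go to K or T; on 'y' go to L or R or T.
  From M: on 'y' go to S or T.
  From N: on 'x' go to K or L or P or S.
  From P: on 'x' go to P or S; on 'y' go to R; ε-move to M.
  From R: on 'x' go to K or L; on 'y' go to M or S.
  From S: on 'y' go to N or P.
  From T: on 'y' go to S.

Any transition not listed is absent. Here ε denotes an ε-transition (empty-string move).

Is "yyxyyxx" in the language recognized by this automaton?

Yes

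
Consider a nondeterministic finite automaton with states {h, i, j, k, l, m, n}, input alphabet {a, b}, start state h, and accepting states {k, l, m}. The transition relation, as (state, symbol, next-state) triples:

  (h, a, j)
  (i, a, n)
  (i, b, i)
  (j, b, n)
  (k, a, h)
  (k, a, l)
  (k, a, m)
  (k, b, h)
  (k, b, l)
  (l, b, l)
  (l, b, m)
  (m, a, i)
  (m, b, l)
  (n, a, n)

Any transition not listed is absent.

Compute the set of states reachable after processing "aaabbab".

Start in {h}.
Read 'a': h→{j}; now {j}.
Read 'a': j→∅; now ∅.
The set is empty and remains empty for the remaining 5 symbols.

∅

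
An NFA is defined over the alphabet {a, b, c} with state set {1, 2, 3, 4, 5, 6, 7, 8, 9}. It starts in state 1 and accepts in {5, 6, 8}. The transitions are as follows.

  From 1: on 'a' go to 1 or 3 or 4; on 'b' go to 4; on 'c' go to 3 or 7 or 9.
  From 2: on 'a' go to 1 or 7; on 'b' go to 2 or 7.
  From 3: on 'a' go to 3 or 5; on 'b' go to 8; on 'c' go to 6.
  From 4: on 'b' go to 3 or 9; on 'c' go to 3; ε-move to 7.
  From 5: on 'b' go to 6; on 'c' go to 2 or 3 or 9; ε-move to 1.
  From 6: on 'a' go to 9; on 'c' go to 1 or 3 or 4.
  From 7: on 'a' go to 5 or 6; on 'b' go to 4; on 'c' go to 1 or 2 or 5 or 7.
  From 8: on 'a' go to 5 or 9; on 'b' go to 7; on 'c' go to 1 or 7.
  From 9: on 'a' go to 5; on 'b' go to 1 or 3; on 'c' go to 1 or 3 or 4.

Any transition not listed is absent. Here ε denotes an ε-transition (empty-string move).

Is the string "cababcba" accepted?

Yes

Start in {1}.
Read 'c': 1→{3, 7, 9}; now {3, 7, 9}.
Read 'a': 3→{3, 5}, 7→{5, 6}, 9→{5}; union {3, 5, 6}; ε-closure = {1, 3, 5, 6}.
Read 'b': 1→{4}, 3→{8}, 5→{6}, 6→∅; union {4, 6, 8}; ε-closure = {4, 6, 7, 8}.
Read 'a': 4→∅, 6→{9}, 7→{5, 6}, 8→{5, 9}; union {5, 6, 9}; ε-closure = {1, 5, 6, 9}.
Read 'b': 1→{4}, 5→{6}, 6→∅, 9→{1, 3}; union {1, 3, 4, 6}; ε-closure = {1, 3, 4, 6, 7}.
Read 'c': 1→{3, 7, 9}, 3→{6}, 4→{3}, 6→{1, 3, 4}, 7→{1, 2, 5, 7}; now {1, 2, 3, 4, 5, 6, 7, 9}.
Read 'b': 1→{4}, 2→{2, 7}, 3→{8}, 4→{3, 9}, 5→{6}, 6→∅, 7→{4}, 9→{1, 3}; now {1, 2, 3, 4, 6, 7, 8, 9}.
Read 'a': 1→{1, 3, 4}, 2→{1, 7}, 3→{3, 5}, 4→∅, 6→{9}, 7→{5, 6}, 8→{5, 9}, 9→{5}; now {1, 3, 4, 5, 6, 7, 9}.
The final set {1, 3, 4, 5, 6, 7, 9} contains the accepting states 5, 6.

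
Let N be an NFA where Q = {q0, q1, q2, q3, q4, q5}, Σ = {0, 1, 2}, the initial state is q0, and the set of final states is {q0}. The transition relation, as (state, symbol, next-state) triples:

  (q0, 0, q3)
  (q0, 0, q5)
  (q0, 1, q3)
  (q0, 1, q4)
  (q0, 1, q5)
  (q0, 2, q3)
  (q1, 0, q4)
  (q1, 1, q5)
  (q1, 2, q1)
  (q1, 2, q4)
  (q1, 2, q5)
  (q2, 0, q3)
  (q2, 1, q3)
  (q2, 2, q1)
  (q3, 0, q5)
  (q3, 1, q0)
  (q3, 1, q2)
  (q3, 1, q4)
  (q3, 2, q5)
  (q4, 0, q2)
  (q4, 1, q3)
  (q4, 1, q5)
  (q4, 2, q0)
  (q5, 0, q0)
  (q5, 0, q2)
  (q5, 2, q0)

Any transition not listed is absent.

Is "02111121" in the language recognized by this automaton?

Yes

Start in {q0}.
Read '0': q0→{q3, q5}; now {q3, q5}.
Read '2': q3→{q5}, q5→{q0}; now {q0, q5}.
Read '1': q0→{q3, q4, q5}, q5→∅; now {q3, q4, q5}.
Read '1': q3→{q0, q2, q4}, q4→{q3, q5}, q5→∅; now {q0, q2, q3, q4, q5}.
Read '1': q0→{q3, q4, q5}, q2→{q3}, q3→{q0, q2, q4}, q4→{q3, q5}, q5→∅; now {q0, q2, q3, q4, q5}.
Read '1': q0→{q3, q4, q5}, q2→{q3}, q3→{q0, q2, q4}, q4→{q3, q5}, q5→∅; now {q0, q2, q3, q4, q5}.
Read '2': q0→{q3}, q2→{q1}, q3→{q5}, q4→{q0}, q5→{q0}; now {q0, q1, q3, q5}.
Read '1': q0→{q3, q4, q5}, q1→{q5}, q3→{q0, q2, q4}, q5→∅; now {q0, q2, q3, q4, q5}.
The final set {q0, q2, q3, q4, q5} contains the accepting state q0.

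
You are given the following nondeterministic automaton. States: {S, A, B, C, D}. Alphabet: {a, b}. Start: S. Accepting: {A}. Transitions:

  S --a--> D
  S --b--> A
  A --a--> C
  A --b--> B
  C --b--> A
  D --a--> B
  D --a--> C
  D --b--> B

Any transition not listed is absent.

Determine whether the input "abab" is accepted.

Start in {S}.
Read 'a': {S} → {D}.
Read 'b': {D} → {B}.
Read 'a': {B} → ∅.
The set is empty and remains empty for the remaining 1 symbol.
The final set ∅ contains no accepting state.

No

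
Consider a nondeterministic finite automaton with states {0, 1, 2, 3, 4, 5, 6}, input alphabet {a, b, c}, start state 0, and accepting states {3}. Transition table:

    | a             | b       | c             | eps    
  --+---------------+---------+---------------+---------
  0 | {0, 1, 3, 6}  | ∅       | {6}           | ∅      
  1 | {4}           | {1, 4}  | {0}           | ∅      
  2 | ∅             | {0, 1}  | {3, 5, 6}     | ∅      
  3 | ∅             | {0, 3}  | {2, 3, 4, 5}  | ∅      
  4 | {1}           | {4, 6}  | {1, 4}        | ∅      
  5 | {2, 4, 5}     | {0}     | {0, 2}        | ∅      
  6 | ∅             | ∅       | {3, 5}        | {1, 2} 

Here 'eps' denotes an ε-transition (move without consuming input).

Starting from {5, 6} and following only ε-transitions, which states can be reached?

Begin with {5, 6}.
ε-move 6 → 1; add 1.
ε-move 6 → 2; add 2.

{1, 2, 5, 6}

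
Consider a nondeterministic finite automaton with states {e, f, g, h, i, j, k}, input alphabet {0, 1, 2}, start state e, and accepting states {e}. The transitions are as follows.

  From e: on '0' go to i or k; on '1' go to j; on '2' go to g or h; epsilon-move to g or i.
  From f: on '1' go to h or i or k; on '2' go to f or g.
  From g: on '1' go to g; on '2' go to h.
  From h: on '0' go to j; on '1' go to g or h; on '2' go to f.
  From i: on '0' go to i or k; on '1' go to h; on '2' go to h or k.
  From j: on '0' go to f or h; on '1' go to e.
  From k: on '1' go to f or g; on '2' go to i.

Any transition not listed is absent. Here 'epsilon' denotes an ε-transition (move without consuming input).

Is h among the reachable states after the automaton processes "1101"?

Start: ε-closure({e}) = {e, g, i}.
Read '1': e→{j}, g→{g}, i→{h}; now {g, h, j}.
Read '1': g→{g}, h→{g, h}, j→{e}; union {e, g, h}; ε-closure = {e, g, h, i}.
Read '0': e→{i, k}, g→∅, h→{j}, i→{i, k}; now {i, j, k}.
Read '1': i→{h}, j→{e}, k→{f, g}; union {e, f, g, h}; ε-closure = {e, f, g, h, i}.
State h is in {e, f, g, h, i}.

Yes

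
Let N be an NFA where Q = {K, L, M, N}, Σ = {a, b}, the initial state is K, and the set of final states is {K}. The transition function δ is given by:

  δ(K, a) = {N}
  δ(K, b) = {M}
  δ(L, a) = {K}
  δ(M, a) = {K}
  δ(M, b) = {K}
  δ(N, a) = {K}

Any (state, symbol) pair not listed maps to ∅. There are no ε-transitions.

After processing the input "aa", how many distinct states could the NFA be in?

Start in {K}.
Read 'a': K→{N}; now {N}.
Read 'a': N→{K}; now {K}.
That set has 1 state.

1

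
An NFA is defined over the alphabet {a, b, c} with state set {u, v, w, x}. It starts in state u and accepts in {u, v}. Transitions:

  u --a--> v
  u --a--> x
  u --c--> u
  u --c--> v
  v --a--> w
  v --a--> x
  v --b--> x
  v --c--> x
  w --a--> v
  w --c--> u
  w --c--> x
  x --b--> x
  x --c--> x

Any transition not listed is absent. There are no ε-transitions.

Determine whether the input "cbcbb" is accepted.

Start in {u}.
Read 'c': {u} → {u, v}.
Read 'b': {u, v} → {x}.
Read 'c': {x} → {x}.
Read 'b': {x} → {x}.
Read 'b': {x} → {x}.
The final set {x} contains no accepting state.

No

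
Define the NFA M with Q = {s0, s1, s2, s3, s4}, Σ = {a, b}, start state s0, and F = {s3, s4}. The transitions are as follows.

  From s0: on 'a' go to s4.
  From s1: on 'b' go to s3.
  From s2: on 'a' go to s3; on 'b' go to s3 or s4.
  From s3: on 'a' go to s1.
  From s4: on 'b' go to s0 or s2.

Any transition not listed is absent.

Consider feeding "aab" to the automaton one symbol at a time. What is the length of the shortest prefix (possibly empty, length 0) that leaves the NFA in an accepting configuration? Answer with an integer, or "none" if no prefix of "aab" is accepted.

Start in {s0}.
Read 'a': s0→{s4}; now {s4}.
None of the earlier sets intersect F, but {s4} does.

1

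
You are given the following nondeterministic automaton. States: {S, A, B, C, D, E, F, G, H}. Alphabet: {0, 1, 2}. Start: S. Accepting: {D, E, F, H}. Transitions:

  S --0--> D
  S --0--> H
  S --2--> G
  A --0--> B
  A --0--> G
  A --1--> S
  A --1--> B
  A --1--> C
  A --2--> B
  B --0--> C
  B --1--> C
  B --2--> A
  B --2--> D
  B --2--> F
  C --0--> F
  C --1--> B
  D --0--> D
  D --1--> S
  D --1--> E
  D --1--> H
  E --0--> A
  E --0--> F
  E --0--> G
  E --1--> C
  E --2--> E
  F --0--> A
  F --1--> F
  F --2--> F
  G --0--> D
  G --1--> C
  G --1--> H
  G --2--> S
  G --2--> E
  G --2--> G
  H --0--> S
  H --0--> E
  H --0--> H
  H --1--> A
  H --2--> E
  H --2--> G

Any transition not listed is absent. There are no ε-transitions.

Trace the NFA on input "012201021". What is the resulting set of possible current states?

{S, B, C, E, F, H}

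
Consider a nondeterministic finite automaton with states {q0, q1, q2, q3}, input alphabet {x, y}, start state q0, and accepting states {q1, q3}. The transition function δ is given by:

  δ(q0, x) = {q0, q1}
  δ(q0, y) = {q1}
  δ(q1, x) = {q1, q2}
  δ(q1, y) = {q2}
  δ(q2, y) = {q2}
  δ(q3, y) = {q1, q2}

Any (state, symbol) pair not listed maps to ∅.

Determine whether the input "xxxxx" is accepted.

Start in {q0}.
Read 'x': q0→{q0, q1}; now {q0, q1}.
Read 'x': q0→{q0, q1}, q1→{q1, q2}; now {q0, q1, q2}.
Read 'x': q0→{q0, q1}, q1→{q1, q2}, q2→∅; now {q0, q1, q2}.
Read 'x': q0→{q0, q1}, q1→{q1, q2}, q2→∅; now {q0, q1, q2}.
Read 'x': q0→{q0, q1}, q1→{q1, q2}, q2→∅; now {q0, q1, q2}.
The final set {q0, q1, q2} contains the accepting state q1.

Yes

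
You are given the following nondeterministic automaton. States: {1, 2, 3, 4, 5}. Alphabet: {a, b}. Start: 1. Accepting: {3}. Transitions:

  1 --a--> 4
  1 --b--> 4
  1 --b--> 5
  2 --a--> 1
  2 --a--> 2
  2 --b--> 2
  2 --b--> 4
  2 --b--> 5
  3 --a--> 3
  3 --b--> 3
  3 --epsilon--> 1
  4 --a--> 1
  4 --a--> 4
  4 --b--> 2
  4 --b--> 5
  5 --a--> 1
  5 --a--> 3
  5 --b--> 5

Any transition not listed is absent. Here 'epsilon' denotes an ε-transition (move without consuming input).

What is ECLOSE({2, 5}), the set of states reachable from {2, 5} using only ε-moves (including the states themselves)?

{2, 5}

Begin with {2, 5}.
No ε-moves leave this set, so the closure equals the set itself.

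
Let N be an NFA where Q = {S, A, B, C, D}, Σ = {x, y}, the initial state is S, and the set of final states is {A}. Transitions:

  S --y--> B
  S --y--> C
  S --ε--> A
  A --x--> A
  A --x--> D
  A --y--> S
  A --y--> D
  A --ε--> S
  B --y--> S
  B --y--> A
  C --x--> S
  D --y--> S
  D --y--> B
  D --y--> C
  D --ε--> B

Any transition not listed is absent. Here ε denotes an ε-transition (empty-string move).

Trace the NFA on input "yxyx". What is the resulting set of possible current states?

{S, A, B, D}

Start: ε-closure({S}) = {S, A}.
Read 'y': S→{B, C}, A→{S, D}; union {S, B, C, D}; ε-closure = {S, A, B, C, D}.
Read 'x': S→∅, A→{A, D}, B→∅, C→{S}, D→∅; union {S, A, D}; ε-closure = {S, A, B, D}.
Read 'y': S→{B, C}, A→{S, D}, B→{S, A}, D→{S, B, C}; now {S, A, B, C, D}.
Read 'x': S→∅, A→{A, D}, B→∅, C→{S}, D→∅; union {S, A, D}; ε-closure = {S, A, B, D}.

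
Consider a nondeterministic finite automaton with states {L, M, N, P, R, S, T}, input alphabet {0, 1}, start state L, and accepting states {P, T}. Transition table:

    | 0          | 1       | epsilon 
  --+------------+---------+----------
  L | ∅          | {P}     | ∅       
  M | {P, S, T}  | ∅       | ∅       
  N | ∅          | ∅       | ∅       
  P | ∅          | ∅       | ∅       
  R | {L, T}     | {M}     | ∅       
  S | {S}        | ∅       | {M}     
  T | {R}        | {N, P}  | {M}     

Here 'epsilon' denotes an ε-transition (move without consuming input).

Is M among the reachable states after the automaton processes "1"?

No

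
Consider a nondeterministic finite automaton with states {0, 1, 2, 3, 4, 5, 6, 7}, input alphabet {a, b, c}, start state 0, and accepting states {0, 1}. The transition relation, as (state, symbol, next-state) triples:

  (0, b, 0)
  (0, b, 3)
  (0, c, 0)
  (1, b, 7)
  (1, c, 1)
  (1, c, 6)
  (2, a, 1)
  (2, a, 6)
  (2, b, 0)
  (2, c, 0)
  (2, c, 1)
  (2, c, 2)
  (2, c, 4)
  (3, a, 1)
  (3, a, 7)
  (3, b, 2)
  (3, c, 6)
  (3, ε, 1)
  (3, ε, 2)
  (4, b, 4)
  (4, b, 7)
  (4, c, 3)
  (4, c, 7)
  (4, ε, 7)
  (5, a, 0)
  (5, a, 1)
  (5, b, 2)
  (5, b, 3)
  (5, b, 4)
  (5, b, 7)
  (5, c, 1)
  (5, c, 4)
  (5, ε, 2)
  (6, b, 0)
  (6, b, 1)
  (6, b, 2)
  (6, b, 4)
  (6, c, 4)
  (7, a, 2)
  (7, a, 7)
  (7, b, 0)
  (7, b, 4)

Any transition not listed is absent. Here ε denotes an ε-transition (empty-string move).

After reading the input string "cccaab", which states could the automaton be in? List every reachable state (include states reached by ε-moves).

Start in {0}.
Read 'c': 0→{0}; now {0}.
Read 'c': 0→{0}; now {0}.
Read 'c': 0→{0}; now {0}.
Read 'a': 0→∅; now ∅.
The set is empty and remains empty for the remaining 2 symbols.

∅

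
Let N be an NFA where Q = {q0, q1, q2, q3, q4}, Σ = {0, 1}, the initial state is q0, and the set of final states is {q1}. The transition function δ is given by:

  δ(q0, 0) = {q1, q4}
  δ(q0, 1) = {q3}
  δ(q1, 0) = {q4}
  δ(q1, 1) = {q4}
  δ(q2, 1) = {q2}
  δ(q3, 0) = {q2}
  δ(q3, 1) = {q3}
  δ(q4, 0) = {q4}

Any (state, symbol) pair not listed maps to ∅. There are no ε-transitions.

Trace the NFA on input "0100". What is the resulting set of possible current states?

{q4}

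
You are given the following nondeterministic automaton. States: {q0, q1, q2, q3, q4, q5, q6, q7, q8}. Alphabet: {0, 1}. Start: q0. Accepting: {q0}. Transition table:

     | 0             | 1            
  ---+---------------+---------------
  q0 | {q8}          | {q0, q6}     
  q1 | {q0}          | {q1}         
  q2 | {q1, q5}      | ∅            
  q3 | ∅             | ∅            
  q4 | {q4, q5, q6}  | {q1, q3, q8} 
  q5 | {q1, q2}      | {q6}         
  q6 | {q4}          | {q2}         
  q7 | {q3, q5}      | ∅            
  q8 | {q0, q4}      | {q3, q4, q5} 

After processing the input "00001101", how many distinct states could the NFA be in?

8

Start in {q0}.
Read '0': {q0} → {q8}.
Read '0': {q8} → {q0, q4}.
Read '0': {q0, q4} → {q4, q5, q6, q8}.
Read '0': {q4, q5, q6, q8} → {q0, q1, q2, q4, q5, q6}.
Read '1': {q0, q1, q2, q4, q5, q6} → {q0, q1, q2, q3, q6, q8}.
Read '1': {q0, q1, q2, q3, q6, q8} → {q0, q1, q2, q3, q4, q5, q6}.
Read '0': {q0, q1, q2, q3, q4, q5, q6} → {q0, q1, q2, q4, q5, q6, q8}.
Read '1': {q0, q1, q2, q4, q5, q6, q8} → {q0, q1, q2, q3, q4, q5, q6, q8}.
That set has 8 states.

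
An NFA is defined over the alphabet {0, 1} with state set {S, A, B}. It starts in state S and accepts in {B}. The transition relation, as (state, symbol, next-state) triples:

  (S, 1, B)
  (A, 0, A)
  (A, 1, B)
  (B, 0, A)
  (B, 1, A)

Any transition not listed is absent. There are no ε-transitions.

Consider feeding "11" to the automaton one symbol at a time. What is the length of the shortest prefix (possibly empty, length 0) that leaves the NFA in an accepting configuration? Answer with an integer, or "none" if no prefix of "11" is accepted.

1

Start in {S}.
Read '1': S→{B}; now {B}.
None of the earlier sets intersect F, but {B} does.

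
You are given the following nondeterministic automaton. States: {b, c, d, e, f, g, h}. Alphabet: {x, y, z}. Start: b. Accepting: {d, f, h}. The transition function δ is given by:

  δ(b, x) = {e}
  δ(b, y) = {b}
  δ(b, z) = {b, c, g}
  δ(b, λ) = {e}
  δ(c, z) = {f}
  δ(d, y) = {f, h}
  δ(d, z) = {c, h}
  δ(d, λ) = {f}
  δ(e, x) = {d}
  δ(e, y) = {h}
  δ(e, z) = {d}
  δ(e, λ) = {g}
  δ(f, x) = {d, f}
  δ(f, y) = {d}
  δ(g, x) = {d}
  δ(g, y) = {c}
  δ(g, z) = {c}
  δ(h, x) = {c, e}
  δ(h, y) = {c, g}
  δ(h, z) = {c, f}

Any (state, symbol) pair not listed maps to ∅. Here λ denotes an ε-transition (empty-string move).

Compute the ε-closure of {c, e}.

Begin with {c, e}.
ε-move e → g; add g.

{c, e, g}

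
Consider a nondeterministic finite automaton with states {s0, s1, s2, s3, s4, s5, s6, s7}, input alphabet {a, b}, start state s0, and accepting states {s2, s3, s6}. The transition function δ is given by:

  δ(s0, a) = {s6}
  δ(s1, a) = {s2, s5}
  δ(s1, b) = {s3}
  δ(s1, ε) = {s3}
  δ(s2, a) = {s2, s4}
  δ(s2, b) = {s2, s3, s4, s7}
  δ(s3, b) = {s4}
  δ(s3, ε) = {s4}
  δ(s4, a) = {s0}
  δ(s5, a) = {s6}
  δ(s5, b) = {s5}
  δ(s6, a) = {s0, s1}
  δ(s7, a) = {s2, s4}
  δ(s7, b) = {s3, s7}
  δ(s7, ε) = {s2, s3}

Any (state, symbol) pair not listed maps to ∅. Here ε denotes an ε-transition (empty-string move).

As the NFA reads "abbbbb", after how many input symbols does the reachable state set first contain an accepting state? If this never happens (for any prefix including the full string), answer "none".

Start in {s0}.
Read 'a': {s0} → {s6}.
None of the earlier sets intersect F, but {s6} does.

1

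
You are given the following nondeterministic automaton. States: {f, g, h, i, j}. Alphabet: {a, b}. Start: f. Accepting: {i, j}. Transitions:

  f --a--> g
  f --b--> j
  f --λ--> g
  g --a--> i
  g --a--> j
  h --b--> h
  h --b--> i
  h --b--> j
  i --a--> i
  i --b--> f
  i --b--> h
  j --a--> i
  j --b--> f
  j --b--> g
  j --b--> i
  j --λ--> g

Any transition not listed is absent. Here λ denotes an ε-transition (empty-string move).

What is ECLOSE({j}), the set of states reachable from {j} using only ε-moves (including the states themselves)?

Begin with {j}.
ε-move j → g; add g.

{g, j}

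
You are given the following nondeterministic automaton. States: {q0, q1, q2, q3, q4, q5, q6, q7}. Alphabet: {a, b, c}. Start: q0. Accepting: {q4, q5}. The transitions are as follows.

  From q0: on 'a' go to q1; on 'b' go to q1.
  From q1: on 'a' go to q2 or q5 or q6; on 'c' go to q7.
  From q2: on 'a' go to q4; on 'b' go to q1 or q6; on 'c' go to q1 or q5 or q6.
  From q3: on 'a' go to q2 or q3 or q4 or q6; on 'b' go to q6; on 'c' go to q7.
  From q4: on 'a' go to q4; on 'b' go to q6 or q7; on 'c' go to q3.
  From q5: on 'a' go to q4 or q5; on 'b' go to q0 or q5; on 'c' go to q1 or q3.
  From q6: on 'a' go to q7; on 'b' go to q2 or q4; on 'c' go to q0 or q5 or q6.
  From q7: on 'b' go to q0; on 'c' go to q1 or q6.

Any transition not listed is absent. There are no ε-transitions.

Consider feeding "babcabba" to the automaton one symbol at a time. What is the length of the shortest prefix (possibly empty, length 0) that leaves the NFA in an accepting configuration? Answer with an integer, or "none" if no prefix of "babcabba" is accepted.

Start in {q0}.
Read 'b': q0→{q1}; now {q1}.
Read 'a': q1→{q2, q5, q6}; now {q2, q5, q6}.
None of the earlier sets intersect F, but {q2, q5, q6} does.

2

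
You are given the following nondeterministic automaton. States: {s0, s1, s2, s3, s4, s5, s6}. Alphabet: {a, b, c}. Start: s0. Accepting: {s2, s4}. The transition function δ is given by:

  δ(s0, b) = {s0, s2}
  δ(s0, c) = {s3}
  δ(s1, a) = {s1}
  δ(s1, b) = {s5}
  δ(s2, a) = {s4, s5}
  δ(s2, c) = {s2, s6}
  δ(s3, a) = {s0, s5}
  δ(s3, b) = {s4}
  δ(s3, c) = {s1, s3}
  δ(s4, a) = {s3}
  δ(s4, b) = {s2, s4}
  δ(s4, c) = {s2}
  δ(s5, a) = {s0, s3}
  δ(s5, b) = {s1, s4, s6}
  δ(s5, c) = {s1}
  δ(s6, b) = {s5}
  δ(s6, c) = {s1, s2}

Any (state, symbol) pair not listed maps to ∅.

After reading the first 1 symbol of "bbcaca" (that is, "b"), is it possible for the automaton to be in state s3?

No

Start in {s0}.
Read 'b': {s0} → {s0, s2}.
State s3 is not in {s0, s2}.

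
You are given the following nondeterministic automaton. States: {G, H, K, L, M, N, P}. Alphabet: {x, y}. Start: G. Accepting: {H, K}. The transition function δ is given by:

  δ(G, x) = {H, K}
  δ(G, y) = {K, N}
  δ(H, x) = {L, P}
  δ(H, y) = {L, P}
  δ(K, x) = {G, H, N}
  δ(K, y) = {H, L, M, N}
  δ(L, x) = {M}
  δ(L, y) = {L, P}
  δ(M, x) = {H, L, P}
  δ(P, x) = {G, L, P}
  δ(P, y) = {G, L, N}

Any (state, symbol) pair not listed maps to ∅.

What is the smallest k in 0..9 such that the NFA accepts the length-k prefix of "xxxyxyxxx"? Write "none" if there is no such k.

1

Start in {G}.
Read 'x': G→{H, K}; now {H, K}.
None of the earlier sets intersect F, but {H, K} does.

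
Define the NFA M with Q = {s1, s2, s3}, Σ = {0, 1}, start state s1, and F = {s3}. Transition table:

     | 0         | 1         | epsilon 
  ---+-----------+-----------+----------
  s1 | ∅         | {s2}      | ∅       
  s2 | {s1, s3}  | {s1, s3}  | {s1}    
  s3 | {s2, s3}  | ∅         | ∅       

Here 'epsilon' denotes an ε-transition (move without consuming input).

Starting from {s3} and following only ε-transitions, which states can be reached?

{s3}

Begin with {s3}.
No ε-moves leave this set, so the closure equals the set itself.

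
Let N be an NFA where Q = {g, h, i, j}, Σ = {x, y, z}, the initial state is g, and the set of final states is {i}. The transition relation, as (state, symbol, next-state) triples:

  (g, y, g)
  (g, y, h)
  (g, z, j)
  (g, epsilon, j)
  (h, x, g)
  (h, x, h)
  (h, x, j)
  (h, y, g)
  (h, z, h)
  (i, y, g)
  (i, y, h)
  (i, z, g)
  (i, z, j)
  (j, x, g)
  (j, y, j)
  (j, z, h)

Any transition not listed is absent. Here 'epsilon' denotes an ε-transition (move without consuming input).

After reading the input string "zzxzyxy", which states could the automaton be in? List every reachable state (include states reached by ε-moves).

Start: ε-closure({g}) = {g, j}.
Read 'z': g→{j}, j→{h}; now {h, j}.
Read 'z': h→{h}, j→{h}; now {h}.
Read 'x': h→{g, h, j}; now {g, h, j}.
Read 'z': g→{j}, h→{h}, j→{h}; now {h, j}.
Read 'y': h→{g}, j→{j}; now {g, j}.
Read 'x': g→∅, j→{g}; union {g}; ε-closure = {g, j}.
Read 'y': g→{g, h}, j→{j}; now {g, h, j}.

{g, h, j}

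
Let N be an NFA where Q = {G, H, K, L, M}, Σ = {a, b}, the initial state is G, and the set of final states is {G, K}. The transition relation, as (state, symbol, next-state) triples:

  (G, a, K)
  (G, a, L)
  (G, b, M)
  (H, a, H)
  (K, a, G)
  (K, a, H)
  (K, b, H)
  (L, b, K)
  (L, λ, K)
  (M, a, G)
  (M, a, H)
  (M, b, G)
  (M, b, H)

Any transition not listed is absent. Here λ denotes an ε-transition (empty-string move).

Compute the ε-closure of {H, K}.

Begin with {H, K}.
No ε-moves leave this set, so the closure equals the set itself.

{H, K}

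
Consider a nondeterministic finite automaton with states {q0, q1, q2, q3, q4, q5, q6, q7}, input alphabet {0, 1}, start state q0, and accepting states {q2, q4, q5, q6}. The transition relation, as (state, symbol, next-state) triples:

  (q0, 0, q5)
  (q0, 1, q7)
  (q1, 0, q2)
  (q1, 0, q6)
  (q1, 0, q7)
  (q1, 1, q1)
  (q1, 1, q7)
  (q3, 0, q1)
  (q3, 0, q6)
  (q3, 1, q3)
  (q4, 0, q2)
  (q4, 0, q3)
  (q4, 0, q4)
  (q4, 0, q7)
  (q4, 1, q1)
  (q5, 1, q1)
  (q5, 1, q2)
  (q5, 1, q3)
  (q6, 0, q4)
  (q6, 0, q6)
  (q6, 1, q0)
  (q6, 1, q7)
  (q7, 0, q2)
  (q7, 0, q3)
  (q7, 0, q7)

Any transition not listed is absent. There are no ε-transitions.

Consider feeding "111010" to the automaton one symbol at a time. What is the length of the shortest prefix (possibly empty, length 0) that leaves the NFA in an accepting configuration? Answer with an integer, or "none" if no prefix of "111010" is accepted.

none

Start in {q0}.
Read '1': {q0} → {q7}.
Read '1': {q7} → ∅.
The set is empty and remains empty for the remaining 4 symbols.
No reachable set along the way intersects F.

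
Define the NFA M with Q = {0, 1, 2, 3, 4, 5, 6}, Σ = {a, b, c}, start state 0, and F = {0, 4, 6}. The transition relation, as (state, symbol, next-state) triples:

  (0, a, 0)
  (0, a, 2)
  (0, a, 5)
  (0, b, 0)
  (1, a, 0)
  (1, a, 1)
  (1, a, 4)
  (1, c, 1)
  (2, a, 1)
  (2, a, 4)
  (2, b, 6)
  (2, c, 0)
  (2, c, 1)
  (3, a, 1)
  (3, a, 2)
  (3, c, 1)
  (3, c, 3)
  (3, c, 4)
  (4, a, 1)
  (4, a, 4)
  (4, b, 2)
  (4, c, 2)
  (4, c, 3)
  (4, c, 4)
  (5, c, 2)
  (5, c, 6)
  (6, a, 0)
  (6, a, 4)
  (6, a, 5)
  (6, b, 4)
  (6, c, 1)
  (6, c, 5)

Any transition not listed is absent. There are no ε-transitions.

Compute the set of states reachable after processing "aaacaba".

Start in {0}.
Read 'a': 0→{0, 2, 5}; now {0, 2, 5}.
Read 'a': 0→{0, 2, 5}, 2→{1, 4}, 5→∅; now {0, 1, 2, 4, 5}.
Read 'a': 0→{0, 2, 5}, 1→{0, 1, 4}, 2→{1, 4}, 4→{1, 4}, 5→∅; now {0, 1, 2, 4, 5}.
Read 'c': 0→∅, 1→{1}, 2→{0, 1}, 4→{2, 3, 4}, 5→{2, 6}; now {0, 1, 2, 3, 4, 6}.
Read 'a': 0→{0, 2, 5}, 1→{0, 1, 4}, 2→{1, 4}, 3→{1, 2}, 4→{1, 4}, 6→{0, 4, 5}; now {0, 1, 2, 4, 5}.
Read 'b': 0→{0}, 1→∅, 2→{6}, 4→{2}, 5→∅; now {0, 2, 6}.
Read 'a': 0→{0, 2, 5}, 2→{1, 4}, 6→{0, 4, 5}; now {0, 1, 2, 4, 5}.

{0, 1, 2, 4, 5}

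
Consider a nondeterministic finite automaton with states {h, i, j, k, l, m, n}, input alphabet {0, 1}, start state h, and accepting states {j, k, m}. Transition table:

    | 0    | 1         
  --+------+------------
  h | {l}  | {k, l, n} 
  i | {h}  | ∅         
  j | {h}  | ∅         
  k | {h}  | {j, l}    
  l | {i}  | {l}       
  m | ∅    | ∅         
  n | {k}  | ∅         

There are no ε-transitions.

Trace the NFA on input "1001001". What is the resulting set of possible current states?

{k, l, n}

Start in {h}.
Read '1': h→{k, l, n}; now {k, l, n}.
Read '0': k→{h}, l→{i}, n→{k}; now {h, i, k}.
Read '0': h→{l}, i→{h}, k→{h}; now {h, l}.
Read '1': h→{k, l, n}, l→{l}; now {k, l, n}.
Read '0': k→{h}, l→{i}, n→{k}; now {h, i, k}.
Read '0': h→{l}, i→{h}, k→{h}; now {h, l}.
Read '1': h→{k, l, n}, l→{l}; now {k, l, n}.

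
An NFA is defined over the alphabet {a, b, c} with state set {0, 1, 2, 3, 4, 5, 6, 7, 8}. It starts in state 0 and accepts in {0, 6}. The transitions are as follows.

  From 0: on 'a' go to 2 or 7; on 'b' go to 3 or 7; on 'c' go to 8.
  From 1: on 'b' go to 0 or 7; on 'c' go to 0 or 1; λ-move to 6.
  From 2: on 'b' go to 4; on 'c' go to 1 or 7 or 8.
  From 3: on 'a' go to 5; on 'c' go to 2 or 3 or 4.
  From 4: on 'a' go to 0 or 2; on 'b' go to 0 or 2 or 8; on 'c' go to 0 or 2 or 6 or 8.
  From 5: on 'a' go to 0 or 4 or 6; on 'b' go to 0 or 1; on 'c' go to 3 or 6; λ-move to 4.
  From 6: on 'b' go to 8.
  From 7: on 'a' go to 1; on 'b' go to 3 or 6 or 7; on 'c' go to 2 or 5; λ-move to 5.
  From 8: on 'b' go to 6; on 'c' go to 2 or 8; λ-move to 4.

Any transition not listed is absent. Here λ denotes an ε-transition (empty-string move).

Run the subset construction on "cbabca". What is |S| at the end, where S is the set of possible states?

7

Start in {0}.
Read 'c': {0} → {4, 8}.
Read 'b': {4, 8} → {0, 2, 4, 6, 8}.
Read 'a': {0, 2, 4, 6, 8} → {0, 2, 4, 5, 7}.
Read 'b': {0, 2, 4, 5, 7} → {0, 1, 2, 3, 4, 5, 6, 7, 8}.
Read 'c': {0, 1, 2, 3, 4, 5, 6, 7, 8} → {0, 1, 2, 3, 4, 5, 6, 7, 8}.
Read 'a': {0, 1, 2, 3, 4, 5, 6, 7, 8} → {0, 1, 2, 4, 5, 6, 7}.
That set has 7 states.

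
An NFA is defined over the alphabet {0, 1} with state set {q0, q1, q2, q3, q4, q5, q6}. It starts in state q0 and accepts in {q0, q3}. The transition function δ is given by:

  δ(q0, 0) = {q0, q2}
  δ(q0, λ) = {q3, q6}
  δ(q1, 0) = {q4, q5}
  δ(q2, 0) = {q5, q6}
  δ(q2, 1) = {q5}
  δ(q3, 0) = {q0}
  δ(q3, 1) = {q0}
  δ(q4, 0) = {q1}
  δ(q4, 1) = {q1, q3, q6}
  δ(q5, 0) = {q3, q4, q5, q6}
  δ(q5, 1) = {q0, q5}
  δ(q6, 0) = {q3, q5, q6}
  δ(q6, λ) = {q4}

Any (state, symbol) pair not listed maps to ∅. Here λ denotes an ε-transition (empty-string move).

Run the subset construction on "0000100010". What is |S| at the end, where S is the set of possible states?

7

Start: ε-closure({q0}) = {q0, q3, q4, q6}.
Read '0': q0→{q0, q2}, q3→{q0}, q4→{q1}, q6→{q3, q5, q6}; union {q0, q1, q2, q3, q5, q6}; ε-closure = {q0, q1, q2, q3, q4, q5, q6}.
Read '0': q0→{q0, q2}, q1→{q4, q5}, q2→{q5, q6}, q3→{q0}, q4→{q1}, q5→{q3, q4, q5, q6}, q6→{q3, q5, q6}; now {q0, q1, q2, q3, q4, q5, q6}.
Read '0': q0→{q0, q2}, q1→{q4, q5}, q2→{q5, q6}, q3→{q0}, q4→{q1}, q5→{q3, q4, q5, q6}, q6→{q3, q5, q6}; now {q0, q1, q2, q3, q4, q5, q6}.
Read '0': q0→{q0, q2}, q1→{q4, q5}, q2→{q5, q6}, q3→{q0}, q4→{q1}, q5→{q3, q4, q5, q6}, q6→{q3, q5, q6}; now {q0, q1, q2, q3, q4, q5, q6}.
Read '1': q0→∅, q1→∅, q2→{q5}, q3→{q0}, q4→{q1, q3, q6}, q5→{q0, q5}, q6→∅; union {q0, q1, q3, q5, q6}; ε-closure = {q0, q1, q3, q4, q5, q6}.
Read '0': q0→{q0, q2}, q1→{q4, q5}, q3→{q0}, q4→{q1}, q5→{q3, q4, q5, q6}, q6→{q3, q5, q6}; now {q0, q1, q2, q3, q4, q5, q6}.
Read '0': q0→{q0, q2}, q1→{q4, q5}, q2→{q5, q6}, q3→{q0}, q4→{q1}, q5→{q3, q4, q5, q6}, q6→{q3, q5, q6}; now {q0, q1, q2, q3, q4, q5, q6}.
Read '0': q0→{q0, q2}, q1→{q4, q5}, q2→{q5, q6}, q3→{q0}, q4→{q1}, q5→{q3, q4, q5, q6}, q6→{q3, q5, q6}; now {q0, q1, q2, q3, q4, q5, q6}.
Read '1': q0→∅, q1→∅, q2→{q5}, q3→{q0}, q4→{q1, q3, q6}, q5→{q0, q5}, q6→∅; union {q0, q1, q3, q5, q6}; ε-closure = {q0, q1, q3, q4, q5, q6}.
Read '0': q0→{q0, q2}, q1→{q4, q5}, q3→{q0}, q4→{q1}, q5→{q3, q4, q5, q6}, q6→{q3, q5, q6}; now {q0, q1, q2, q3, q4, q5, q6}.
That set has 7 states.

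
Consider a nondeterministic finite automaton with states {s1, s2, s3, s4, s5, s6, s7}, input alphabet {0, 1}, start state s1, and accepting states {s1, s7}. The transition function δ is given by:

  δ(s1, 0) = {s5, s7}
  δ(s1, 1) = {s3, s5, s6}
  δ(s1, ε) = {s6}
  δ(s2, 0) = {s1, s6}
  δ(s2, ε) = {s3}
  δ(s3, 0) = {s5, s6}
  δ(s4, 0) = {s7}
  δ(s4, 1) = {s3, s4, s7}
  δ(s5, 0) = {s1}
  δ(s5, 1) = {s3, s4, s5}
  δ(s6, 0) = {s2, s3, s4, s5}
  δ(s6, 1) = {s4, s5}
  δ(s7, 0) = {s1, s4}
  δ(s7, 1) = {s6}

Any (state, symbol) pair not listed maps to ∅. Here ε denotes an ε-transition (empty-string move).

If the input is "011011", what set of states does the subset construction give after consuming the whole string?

{s3, s4, s5, s6, s7}

Start: ε-closure({s1}) = {s1, s6}.
Read '0': s1→{s5, s7}, s6→{s2, s3, s4, s5}; now {s2, s3, s4, s5, s7}.
Read '1': s2→∅, s3→∅, s4→{s3, s4, s7}, s5→{s3, s4, s5}, s7→{s6}; now {s3, s4, s5, s6, s7}.
Read '1': s3→∅, s4→{s3, s4, s7}, s5→{s3, s4, s5}, s6→{s4, s5}, s7→{s6}; now {s3, s4, s5, s6, s7}.
Read '0': s3→{s5, s6}, s4→{s7}, s5→{s1}, s6→{s2, s3, s4, s5}, s7→{s1, s4}; now {s1, s2, s3, s4, s5, s6, s7}.
Read '1': s1→{s3, s5, s6}, s2→∅, s3→∅, s4→{s3, s4, s7}, s5→{s3, s4, s5}, s6→{s4, s5}, s7→{s6}; now {s3, s4, s5, s6, s7}.
Read '1': s3→∅, s4→{s3, s4, s7}, s5→{s3, s4, s5}, s6→{s4, s5}, s7→{s6}; now {s3, s4, s5, s6, s7}.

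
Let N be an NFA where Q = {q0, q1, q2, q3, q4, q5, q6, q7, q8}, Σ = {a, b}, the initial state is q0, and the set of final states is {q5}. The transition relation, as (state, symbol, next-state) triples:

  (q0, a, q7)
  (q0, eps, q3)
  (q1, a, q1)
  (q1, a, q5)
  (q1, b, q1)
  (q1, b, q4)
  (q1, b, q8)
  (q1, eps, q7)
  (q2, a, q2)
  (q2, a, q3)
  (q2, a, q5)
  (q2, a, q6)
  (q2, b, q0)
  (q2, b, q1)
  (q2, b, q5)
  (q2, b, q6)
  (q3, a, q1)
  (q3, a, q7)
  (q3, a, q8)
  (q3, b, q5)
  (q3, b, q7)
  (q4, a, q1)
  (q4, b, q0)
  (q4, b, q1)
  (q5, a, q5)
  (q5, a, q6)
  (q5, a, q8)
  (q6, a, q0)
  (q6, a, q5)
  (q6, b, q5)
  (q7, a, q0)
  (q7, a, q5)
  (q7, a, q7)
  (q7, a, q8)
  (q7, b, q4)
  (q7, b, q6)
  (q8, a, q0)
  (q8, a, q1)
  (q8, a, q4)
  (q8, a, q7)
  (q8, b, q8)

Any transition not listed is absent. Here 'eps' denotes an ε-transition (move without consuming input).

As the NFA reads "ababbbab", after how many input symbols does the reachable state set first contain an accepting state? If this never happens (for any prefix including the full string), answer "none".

3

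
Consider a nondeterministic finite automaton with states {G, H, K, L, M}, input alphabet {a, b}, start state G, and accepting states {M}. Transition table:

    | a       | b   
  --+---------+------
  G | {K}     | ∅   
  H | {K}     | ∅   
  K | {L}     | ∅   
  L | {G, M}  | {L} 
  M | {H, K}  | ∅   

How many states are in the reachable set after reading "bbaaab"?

Start in {G}.
Read 'b': {G} → ∅.
The set is empty and remains empty for the remaining 5 symbols.
That set has 0 states.

0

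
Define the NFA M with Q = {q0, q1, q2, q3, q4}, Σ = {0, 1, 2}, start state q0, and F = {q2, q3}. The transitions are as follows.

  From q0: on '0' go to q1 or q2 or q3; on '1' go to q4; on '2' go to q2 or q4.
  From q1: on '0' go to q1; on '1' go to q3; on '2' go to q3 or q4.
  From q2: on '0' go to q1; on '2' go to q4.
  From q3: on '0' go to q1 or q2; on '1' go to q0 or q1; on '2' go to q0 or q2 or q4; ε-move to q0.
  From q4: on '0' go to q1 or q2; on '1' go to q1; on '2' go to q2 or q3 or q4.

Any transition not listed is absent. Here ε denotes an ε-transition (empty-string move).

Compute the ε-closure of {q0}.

{q0}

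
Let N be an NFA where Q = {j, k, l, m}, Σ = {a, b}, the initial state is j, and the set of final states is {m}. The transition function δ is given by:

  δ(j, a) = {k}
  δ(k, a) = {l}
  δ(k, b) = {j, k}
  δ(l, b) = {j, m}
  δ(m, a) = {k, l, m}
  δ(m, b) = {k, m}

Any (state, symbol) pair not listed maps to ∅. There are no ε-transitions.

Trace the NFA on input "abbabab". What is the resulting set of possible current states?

Start in {j}.
Read 'a': {j} → {k}.
Read 'b': {k} → {j, k}.
Read 'b': {j, k} → {j, k}.
Read 'a': {j, k} → {k, l}.
Read 'b': {k, l} → {j, k, m}.
Read 'a': {j, k, m} → {k, l, m}.
Read 'b': {k, l, m} → {j, k, m}.

{j, k, m}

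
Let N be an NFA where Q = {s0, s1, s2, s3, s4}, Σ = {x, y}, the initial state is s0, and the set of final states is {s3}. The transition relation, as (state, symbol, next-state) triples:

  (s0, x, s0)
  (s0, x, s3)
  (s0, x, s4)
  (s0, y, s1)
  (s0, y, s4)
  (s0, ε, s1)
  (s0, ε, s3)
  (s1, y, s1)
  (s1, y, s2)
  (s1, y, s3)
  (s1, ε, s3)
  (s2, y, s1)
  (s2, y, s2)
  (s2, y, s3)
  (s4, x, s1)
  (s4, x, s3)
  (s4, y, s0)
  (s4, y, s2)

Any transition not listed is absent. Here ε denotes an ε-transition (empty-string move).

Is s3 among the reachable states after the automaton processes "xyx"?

Yes

Start: ε-closure({s0}) = {s0, s1, s3}.
Read 'x': s0→{s0, s3, s4}, s1→∅, s3→∅; union {s0, s3, s4}; ε-closure = {s0, s1, s3, s4}.
Read 'y': s0→{s1, s4}, s1→{s1, s2, s3}, s3→∅, s4→{s0, s2}; now {s0, s1, s2, s3, s4}.
Read 'x': s0→{s0, s3, s4}, s1→∅, s2→∅, s3→∅, s4→{s1, s3}; now {s0, s1, s3, s4}.
State s3 is in {s0, s1, s3, s4}.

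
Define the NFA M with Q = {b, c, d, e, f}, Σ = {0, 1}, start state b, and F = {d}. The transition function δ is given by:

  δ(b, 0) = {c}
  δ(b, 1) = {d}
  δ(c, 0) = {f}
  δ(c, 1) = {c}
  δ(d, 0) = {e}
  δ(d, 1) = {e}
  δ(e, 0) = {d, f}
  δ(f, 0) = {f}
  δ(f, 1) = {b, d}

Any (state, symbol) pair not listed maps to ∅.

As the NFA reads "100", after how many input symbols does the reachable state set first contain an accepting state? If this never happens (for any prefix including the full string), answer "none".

Start in {b}.
Read '1': b→{d}; now {d}.
None of the earlier sets intersect F, but {d} does.

1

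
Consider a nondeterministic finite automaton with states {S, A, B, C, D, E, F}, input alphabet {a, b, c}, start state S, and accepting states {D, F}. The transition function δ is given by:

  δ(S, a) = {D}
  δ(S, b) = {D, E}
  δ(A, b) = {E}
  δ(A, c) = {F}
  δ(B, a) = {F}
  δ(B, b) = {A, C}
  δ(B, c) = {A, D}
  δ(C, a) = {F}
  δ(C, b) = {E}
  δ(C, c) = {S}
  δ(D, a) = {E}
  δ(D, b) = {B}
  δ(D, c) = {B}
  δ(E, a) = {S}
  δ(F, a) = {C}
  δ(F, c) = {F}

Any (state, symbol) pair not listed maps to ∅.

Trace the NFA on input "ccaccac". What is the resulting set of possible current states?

Start in {S}.
Read 'c': S→∅; now ∅.
The set is empty and remains empty for the remaining 6 symbols.

∅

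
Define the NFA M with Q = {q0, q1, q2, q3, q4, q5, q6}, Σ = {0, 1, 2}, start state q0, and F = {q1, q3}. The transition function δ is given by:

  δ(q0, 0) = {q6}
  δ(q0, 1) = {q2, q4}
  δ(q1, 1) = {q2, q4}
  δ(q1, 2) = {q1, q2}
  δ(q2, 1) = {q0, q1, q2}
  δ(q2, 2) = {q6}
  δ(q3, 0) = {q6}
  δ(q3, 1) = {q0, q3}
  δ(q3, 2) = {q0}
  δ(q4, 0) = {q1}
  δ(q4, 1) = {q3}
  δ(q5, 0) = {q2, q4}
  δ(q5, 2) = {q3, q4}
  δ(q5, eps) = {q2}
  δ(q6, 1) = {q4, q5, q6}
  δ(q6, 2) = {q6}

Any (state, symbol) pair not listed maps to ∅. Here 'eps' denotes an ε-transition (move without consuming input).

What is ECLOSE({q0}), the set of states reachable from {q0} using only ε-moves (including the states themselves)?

{q0}

Begin with {q0}.
No ε-moves leave this set, so the closure equals the set itself.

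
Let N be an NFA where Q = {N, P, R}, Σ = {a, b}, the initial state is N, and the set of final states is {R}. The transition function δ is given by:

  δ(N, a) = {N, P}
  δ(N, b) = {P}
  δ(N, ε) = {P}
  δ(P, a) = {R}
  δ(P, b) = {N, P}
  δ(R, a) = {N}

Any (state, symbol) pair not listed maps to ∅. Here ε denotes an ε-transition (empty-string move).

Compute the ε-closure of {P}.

{P}

Begin with {P}.
No ε-moves leave this set, so the closure equals the set itself.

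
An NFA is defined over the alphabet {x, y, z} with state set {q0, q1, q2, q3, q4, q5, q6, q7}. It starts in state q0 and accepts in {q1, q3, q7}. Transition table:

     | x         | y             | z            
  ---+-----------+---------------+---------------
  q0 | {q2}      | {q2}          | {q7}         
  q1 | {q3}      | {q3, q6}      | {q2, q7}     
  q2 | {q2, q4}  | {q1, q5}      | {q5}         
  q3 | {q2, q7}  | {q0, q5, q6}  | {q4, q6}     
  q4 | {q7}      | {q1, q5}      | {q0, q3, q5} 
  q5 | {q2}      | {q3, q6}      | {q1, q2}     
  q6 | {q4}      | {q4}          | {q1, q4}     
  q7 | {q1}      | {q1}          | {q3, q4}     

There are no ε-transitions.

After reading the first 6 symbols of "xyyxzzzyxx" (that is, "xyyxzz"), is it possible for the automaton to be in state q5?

Yes

Start in {q0}.
Read 'x': q0→{q2}; now {q2}.
Read 'y': q2→{q1, q5}; now {q1, q5}.
Read 'y': q1→{q3, q6}, q5→{q3, q6}; now {q3, q6}.
Read 'x': q3→{q2, q7}, q6→{q4}; now {q2, q4, q7}.
Read 'z': q2→{q5}, q4→{q0, q3, q5}, q7→{q3, q4}; now {q0, q3, q4, q5}.
Read 'z': q0→{q7}, q3→{q4, q6}, q4→{q0, q3, q5}, q5→{q1, q2}; now {q0, q1, q2, q3, q4, q5, q6, q7}.
State q5 is in {q0, q1, q2, q3, q4, q5, q6, q7}.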